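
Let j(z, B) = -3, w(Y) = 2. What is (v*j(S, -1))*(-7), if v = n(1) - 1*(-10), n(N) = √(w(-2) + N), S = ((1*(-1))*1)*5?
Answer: 210 + 21*√3 ≈ 246.37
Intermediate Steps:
S = -5 (S = -1*1*5 = -1*5 = -5)
n(N) = √(2 + N)
v = 10 + √3 (v = √(2 + 1) - 1*(-10) = √3 + 10 = 10 + √3 ≈ 11.732)
(v*j(S, -1))*(-7) = ((10 + √3)*(-3))*(-7) = (-30 - 3*√3)*(-7) = 210 + 21*√3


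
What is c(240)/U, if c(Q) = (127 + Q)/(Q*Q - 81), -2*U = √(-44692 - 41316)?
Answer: 367*I*√21502/1236773538 ≈ 4.3513e-5*I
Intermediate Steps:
U = -I*√21502 (U = -√(-44692 - 41316)/2 = -I*√21502 ≈ -146.64*I)
c(Q) = (127 + Q)/(-81 + Q²) (c(Q) = (127 + Q)/(Q² - 81) = (127 + Q)/(-81 + Q²))
c(240)/U = ((127 + 240)/(-81 + 240²))/((-I*√21502)) = (367/(-81 + 57600))*(I*√21502/21502) = (367/57519)*(I*√21502/21502) = ((1/57519)*367)*(I*√21502/21502) = 367*(I*√21502/21502)/57519 = 367*I*√21502/1236773538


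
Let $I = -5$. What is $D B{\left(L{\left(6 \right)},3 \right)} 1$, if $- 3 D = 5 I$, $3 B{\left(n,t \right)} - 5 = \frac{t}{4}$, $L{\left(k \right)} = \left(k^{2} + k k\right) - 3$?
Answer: $\frac{575}{36} \approx 15.972$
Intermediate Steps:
$L{\left(k \right)} = -3 + 2 k^{2}$ ($L{\left(k \right)} = \left(k^{2} + k^{2}\right) - 3 = 2 k^{2} - 3 = -3 + 2 k^{2}$)
$B{\left(n,t \right)} = \frac{5}{3} + \frac{t}{12}$ ($B{\left(n,t \right)} = \frac{5}{3} + \frac{t \frac{1}{4}}{3} = \frac{5}{3} + \frac{\frac{1}{4} t}{3} = \frac{5}{3} + \frac{t}{12}$)
$D = \frac{25}{3}$ ($D = - \frac{5 \left(-5\right)}{3} = \left(- \frac{1}{3}\right) \left(-25\right) = \frac{25}{3} \approx 8.3333$)
$D B{\left(L{\left(6 \right)},3 \right)} 1 = \frac{25 \left(\frac{5}{3} + \frac{1}{12} \cdot 3\right)}{3} \cdot 1 = \frac{25 \left(\frac{5}{3} + \frac{1}{4}\right)}{3} \cdot 1 = \frac{25}{3} \cdot \frac{23}{12} \cdot 1 = \frac{575}{36} \cdot 1 = \frac{575}{36}$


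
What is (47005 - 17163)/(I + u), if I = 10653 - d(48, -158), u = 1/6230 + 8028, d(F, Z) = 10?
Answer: 185915660/116320331 ≈ 1.5983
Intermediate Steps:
u = 50014441/6230 (u = 1/6230 + 8028 = 50014441/6230 ≈ 8028.0)
I = 10643 (I = 10653 - 1*10 = 10653 - 10 = 10643)
(47005 - 17163)/(I + u) = (47005 - 17163)/(10643 + 50014441/6230) = 29842/(116320331/6230) = 29842*(6230/116320331) = 185915660/116320331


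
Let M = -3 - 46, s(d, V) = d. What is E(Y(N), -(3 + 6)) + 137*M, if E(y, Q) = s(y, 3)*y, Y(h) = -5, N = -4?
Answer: -6688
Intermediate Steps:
E(y, Q) = y² (E(y, Q) = y*y = y²)
M = -49
E(Y(N), -(3 + 6)) + 137*M = (-5)² + 137*(-49) = 25 - 6713 = -6688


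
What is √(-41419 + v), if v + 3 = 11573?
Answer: I*√29849 ≈ 172.77*I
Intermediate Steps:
v = 11570 (v = -3 + 11573 = 11570)
√(-41419 + v) = √(-41419 + 11570) = √(-29849) = I*√29849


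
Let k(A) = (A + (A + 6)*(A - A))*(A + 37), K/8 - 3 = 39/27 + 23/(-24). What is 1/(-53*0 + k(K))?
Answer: 81/146584 ≈ 0.00055258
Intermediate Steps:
K = 251/9 (K = 24 + 8*(39/27 + 23/(-24)) = 24 + 8*(39*(1/27) + 23*(-1/24)) = 24 + 8*(13/9 - 23/24) = 24 + 8*(35/72) = 24 + 35/9 = 251/9 ≈ 27.889)
k(A) = A*(37 + A) (k(A) = (A + (6 + A)*0)*(37 + A) = (A + 0)*(37 + A) = A*(37 + A))
1/(-53*0 + k(K)) = 1/(-53*0 + 251*(37 + 251/9)/9) = 1/(0 + (251/9)*(584/9)) = 1/(0 + 146584/81) = 1/(146584/81) = 81/146584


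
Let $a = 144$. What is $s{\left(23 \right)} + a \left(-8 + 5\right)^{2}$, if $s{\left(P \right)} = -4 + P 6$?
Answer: $1430$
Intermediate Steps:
$s{\left(P \right)} = -4 + 6 P$
$s{\left(23 \right)} + a \left(-8 + 5\right)^{2} = \left(-4 + 6 \cdot 23\right) + 144 \left(-8 + 5\right)^{2} = \left(-4 + 138\right) + 144 \left(-3\right)^{2} = 134 + 144 \cdot 9 = 134 + 1296 = 1430$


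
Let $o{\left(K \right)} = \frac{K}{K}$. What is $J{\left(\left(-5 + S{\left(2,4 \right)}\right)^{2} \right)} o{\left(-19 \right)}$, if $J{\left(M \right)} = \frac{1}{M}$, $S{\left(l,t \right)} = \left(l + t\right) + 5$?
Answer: $\frac{1}{36} \approx 0.027778$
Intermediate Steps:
$S{\left(l,t \right)} = 5 + l + t$
$o{\left(K \right)} = 1$
$J{\left(\left(-5 + S{\left(2,4 \right)}\right)^{2} \right)} o{\left(-19 \right)} = \frac{1}{\left(-5 + \left(5 + 2 + 4\right)\right)^{2}} \cdot 1 = \frac{1}{\left(-5 + 11\right)^{2}} \cdot 1 = \frac{1}{6^{2}} \cdot 1 = \frac{1}{36} \cdot 1 = \frac{1}{36}$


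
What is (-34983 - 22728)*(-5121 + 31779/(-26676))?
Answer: 292059500475/988 ≈ 2.9561e+8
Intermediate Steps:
(-34983 - 22728)*(-5121 + 31779/(-26676)) = -57711*(-5121 + 31779*(-1/26676)) = -57711*(-5121 - 1177/988) = -57711*(-5060725/988) = 292059500475/988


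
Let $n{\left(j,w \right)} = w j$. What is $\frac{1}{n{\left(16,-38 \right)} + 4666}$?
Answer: $\frac{1}{4058} \approx 0.00024643$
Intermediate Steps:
$n{\left(j,w \right)} = j w$
$\frac{1}{n{\left(16,-38 \right)} + 4666} = \frac{1}{16 \left(-38\right) + 4666} = \frac{1}{-608 + 4666} = \frac{1}{4058}$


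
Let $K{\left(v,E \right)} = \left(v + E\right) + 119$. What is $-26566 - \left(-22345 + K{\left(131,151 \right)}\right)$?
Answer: $-4622$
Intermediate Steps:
$K{\left(v,E \right)} = 119 + E + v$ ($K{\left(v,E \right)} = \left(E + v\right) + 119 = 119 + E + v$)
$-26566 - \left(-22345 + K{\left(131,151 \right)}\right) = -26566 - \left(-22345 + \left(119 + 151 + 131\right)\right) = -26566 - \left(-22345 + 401\right) = -26566 - -21944 = -26566 + 21944 = -4622$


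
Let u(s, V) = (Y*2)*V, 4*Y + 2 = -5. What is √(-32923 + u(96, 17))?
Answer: I*√131930/2 ≈ 181.61*I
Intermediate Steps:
Y = -7/4 (Y = -½ + (¼)*(-5) = -½ - 5/4 = -7/4 ≈ -1.7500)
u(s, V) = -7*V/2 (u(s, V) = (-7/4*2)*V = -7*V/2)
√(-32923 + u(96, 17)) = √(-32923 - 7/2*17) = √(-32923 - 119/2) = √(-65965/2) = I*√131930/2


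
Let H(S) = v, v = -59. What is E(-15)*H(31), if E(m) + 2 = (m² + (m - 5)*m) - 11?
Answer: -30208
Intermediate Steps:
H(S) = -59
E(m) = -13 + m² + m*(-5 + m) (E(m) = -2 + ((m² + (m - 5)*m) - 11) = -2 + ((m² + (-5 + m)*m) - 11) = -2 + ((m² + m*(-5 + m)) - 11) = -2 + (-11 + m² + m*(-5 + m)) = -13 + m² + m*(-5 + m))
E(-15)*H(31) = (-13 - 5*(-15) + 2*(-15)²)*(-59) = (-13 + 75 + 2*225)*(-59) = (-13 + 75 + 450)*(-59) = 512*(-59) = -30208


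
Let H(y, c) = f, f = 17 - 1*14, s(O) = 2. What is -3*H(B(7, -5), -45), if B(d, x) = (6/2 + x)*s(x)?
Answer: -9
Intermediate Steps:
B(d, x) = 6 + 2*x (B(d, x) = (6/2 + x)*2 = (6*(½) + x)*2 = (3 + x)*2 = 6 + 2*x)
f = 3 (f = 17 - 14 = 3)
H(y, c) = 3
-3*H(B(7, -5), -45) = -3*3 = -9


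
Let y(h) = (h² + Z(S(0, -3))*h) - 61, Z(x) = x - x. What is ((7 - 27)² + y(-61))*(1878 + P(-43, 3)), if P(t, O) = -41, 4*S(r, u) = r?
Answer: 7458220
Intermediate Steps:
S(r, u) = r/4
Z(x) = 0
y(h) = -61 + h² (y(h) = (h² + 0*h) - 61 = (h² + 0) - 61 = h² - 61 = -61 + h²)
((7 - 27)² + y(-61))*(1878 + P(-43, 3)) = ((7 - 27)² + (-61 + (-61)²))*(1878 - 41) = ((-20)² + (-61 + 3721))*1837 = (400 + 3660)*1837 = 4060*1837 = 7458220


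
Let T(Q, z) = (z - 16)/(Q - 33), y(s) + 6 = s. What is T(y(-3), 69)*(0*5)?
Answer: 0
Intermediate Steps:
y(s) = -6 + s
T(Q, z) = (-16 + z)/(-33 + Q)
T(y(-3), 69)*(0*5) = ((-16 + 69)/(-33 + (-6 - 3)))*(0*5) = (53/(-33 - 9))*0 = (53/(-42))*0 = -1/42*53*0 = -53/42*0 = 0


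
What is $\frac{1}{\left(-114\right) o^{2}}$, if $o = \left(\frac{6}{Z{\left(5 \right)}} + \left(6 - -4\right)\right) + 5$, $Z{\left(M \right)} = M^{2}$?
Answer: $- \frac{625}{16548354} \approx -3.7768 \cdot 10^{-5}$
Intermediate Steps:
$o = \frac{381}{25}$ ($o = \left(\frac{6}{5^{2}} + \left(6 - -4\right)\right) + 5 = \left(\frac{6}{25} + \left(6 + 4\right)\right) + 5 = \left(6 \cdot \frac{1}{25} + 10\right) + 5 = \left(\frac{6}{25} + 10\right) + 5 = \frac{256}{25} + 5 = \frac{381}{25} \approx 15.24$)
$\frac{1}{\left(-114\right) o^{2}} = \frac{1}{\left(-114\right) \left(\frac{381}{25}\right)^{2}} = \frac{1}{\left(-114\right) \frac{145161}{625}} = \frac{1}{- \frac{16548354}{625}} = - \frac{625}{16548354}$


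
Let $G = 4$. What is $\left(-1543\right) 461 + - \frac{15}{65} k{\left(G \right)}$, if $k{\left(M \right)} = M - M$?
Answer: $-711323$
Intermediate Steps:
$k{\left(M \right)} = 0$
$\left(-1543\right) 461 + - \frac{15}{65} k{\left(G \right)} = \left(-1543\right) 461 + - \frac{15}{65} \cdot 0 = -711323 + \left(-15\right) \frac{1}{65} \cdot 0 = -711323 - 0 = -711323 + 0 = -711323$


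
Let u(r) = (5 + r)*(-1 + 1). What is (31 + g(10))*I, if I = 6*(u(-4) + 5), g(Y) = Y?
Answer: 1230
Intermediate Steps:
u(r) = 0 (u(r) = (5 + r)*0 = 0)
I = 30 (I = 6*(0 + 5) = 6*5 = 30)
(31 + g(10))*I = (31 + 10)*30 = 41*30 = 1230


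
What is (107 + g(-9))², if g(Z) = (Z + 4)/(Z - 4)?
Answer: 1948816/169 ≈ 11531.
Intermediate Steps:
g(Z) = (4 + Z)/(-4 + Z)
(107 + g(-9))² = (107 + (4 - 9)/(-4 - 9))² = (107 - 5/(-13))² = (107 - 1/13*(-5))² = (107 + 5/13)² = (1396/13)² = 1948816/169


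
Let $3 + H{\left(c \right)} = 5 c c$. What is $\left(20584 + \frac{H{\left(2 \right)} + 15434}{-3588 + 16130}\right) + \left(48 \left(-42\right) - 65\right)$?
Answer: $\frac{232080077}{12542} \approx 18504.0$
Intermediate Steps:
$H{\left(c \right)} = -3 + 5 c^{2}$ ($H{\left(c \right)} = -3 + 5 c c = -3 + 5 c^{2}$)
$\left(20584 + \frac{H{\left(2 \right)} + 15434}{-3588 + 16130}\right) + \left(48 \left(-42\right) - 65\right) = \left(20584 + \frac{\left(-3 + 5 \cdot 2^{2}\right) + 15434}{-3588 + 16130}\right) + \left(48 \left(-42\right) - 65\right) = \left(20584 + \frac{\left(-3 + 5 \cdot 4\right) + 15434}{12542}\right) - 2081 = \left(20584 + \left(\left(-3 + 20\right) + 15434\right) \frac{1}{12542}\right) - 2081 = \left(20584 + \left(17 + 15434\right) \frac{1}{12542}\right) - 2081 = \left(20584 + 15451 \cdot \frac{1}{12542}\right) - 2081 = \left(20584 + \frac{15451}{12542}\right) - 2081 = \frac{258179979}{12542} - 2081 = \frac{232080077}{12542}$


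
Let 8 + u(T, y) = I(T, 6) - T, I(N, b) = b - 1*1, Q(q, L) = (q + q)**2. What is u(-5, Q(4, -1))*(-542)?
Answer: -1084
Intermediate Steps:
Q(q, L) = 4*q**2 (Q(q, L) = (2*q)**2 = 4*q**2)
I(N, b) = -1 + b (I(N, b) = b - 1 = -1 + b)
u(T, y) = -3 - T (u(T, y) = -8 + ((-1 + 6) - T) = -8 + (5 - T) = -3 - T)
u(-5, Q(4, -1))*(-542) = (-3 - 1*(-5))*(-542) = (-3 + 5)*(-542) = 2*(-542) = -1084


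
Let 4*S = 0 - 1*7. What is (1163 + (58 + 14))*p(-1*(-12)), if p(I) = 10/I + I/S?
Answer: -312455/42 ≈ -7439.4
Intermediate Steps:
S = -7/4 (S = (0 - 1*7)/4 = (0 - 7)/4 = (¼)*(-7) = -7/4 ≈ -1.7500)
p(I) = 10/I - 4*I/7 (p(I) = 10/I + I/(-7/4) = 10/I + I*(-4/7) = 10/I - 4*I/7)
(1163 + (58 + 14))*p(-1*(-12)) = (1163 + (58 + 14))*(10/((-1*(-12))) - (-4)*(-12)/7) = (1163 + 72)*(10/12 - 4/7*12) = 1235*(10*(1/12) - 48/7) = 1235*(⅚ - 48/7) = 1235*(-253/42) = -312455/42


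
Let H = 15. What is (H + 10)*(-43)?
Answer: -1075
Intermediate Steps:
(H + 10)*(-43) = (15 + 10)*(-43) = 25*(-43) = -1075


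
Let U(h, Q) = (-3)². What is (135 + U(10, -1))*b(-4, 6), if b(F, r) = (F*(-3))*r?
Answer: 10368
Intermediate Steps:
U(h, Q) = 9
b(F, r) = -3*F*r (b(F, r) = (-3*F)*r = -3*F*r)
(135 + U(10, -1))*b(-4, 6) = (135 + 9)*(-3*(-4)*6) = 144*72 = 10368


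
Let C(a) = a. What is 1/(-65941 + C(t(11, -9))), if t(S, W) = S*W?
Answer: -1/66040 ≈ -1.5142e-5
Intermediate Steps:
1/(-65941 + C(t(11, -9))) = 1/(-65941 + 11*(-9)) = 1/(-65941 - 99) = 1/(-66040) = -1/66040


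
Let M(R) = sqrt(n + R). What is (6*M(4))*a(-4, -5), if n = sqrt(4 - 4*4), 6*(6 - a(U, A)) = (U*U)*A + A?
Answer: 121*sqrt(4 + 2*I*sqrt(3)) ≈ 260.8 + 97.234*I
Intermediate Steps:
a(U, A) = 6 - A/6 - A*U**2/6 (a(U, A) = 6 - ((U*U)*A + A)/6 = 6 - (U**2*A + A)/6 = 6 - (A*U**2 + A)/6 = 6 - (A + A*U**2)/6 = 6 + (-A/6 - A*U**2/6) = 6 - A/6 - A*U**2/6)
n = 2*I*sqrt(3) (n = sqrt(4 - 16) = sqrt(-12) = 2*I*sqrt(3) ≈ 3.4641*I)
M(R) = sqrt(R + 2*I*sqrt(3)) (M(R) = sqrt(2*I*sqrt(3) + R) = sqrt(R + 2*I*sqrt(3)))
(6*M(4))*a(-4, -5) = (6*sqrt(4 + 2*I*sqrt(3)))*(6 - 1/6*(-5) - 1/6*(-5)*(-4)**2) = (6*sqrt(4 + 2*I*sqrt(3)))*(6 + 5/6 - 1/6*(-5)*16) = (6*sqrt(4 + 2*I*sqrt(3)))*(6 + 5/6 + 40/3) = (6*sqrt(4 + 2*I*sqrt(3)))*(121/6) = 121*sqrt(4 + 2*I*sqrt(3))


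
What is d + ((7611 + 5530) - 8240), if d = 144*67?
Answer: 14549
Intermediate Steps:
d = 9648
d + ((7611 + 5530) - 8240) = 9648 + ((7611 + 5530) - 8240) = 9648 + (13141 - 8240) = 9648 + 4901 = 14549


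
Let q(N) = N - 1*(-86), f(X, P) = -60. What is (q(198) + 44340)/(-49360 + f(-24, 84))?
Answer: -11156/12355 ≈ -0.90295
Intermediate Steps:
q(N) = 86 + N (q(N) = N + 86 = 86 + N)
(q(198) + 44340)/(-49360 + f(-24, 84)) = ((86 + 198) + 44340)/(-49360 - 60) = (284 + 44340)/(-49420) = 44624*(-1/49420) = -11156/12355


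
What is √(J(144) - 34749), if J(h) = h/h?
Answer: 2*I*√8687 ≈ 186.41*I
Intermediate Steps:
J(h) = 1
√(J(144) - 34749) = √(1 - 34749) = √(-34748) = 2*I*√8687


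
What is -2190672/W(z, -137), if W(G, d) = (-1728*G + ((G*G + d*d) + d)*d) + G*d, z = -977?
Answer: 24894/1494329 ≈ 0.016659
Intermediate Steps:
W(G, d) = -1728*G + G*d + d*(d + G**2 + d**2) (W(G, d) = (-1728*G + ((G**2 + d**2) + d)*d) + G*d = (-1728*G + (d + G**2 + d**2)*d) + G*d = (-1728*G + d*(d + G**2 + d**2)) + G*d = -1728*G + G*d + d*(d + G**2 + d**2))
-2190672/W(z, -137) = -2190672/((-137)**2 + (-137)**3 - 1728*(-977) - 977*(-137) - 137*(-977)**2) = -2190672/(18769 - 2571353 + 1688256 + 133849 - 137*954529) = -2190672/(18769 - 2571353 + 1688256 + 133849 - 130770473) = -2190672/(-131500952) = -2190672*(-1/131500952) = 24894/1494329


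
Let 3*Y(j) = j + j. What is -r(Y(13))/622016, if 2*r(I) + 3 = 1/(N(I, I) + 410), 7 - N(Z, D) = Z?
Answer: 459/190492400 ≈ 2.4095e-6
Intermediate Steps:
N(Z, D) = 7 - Z
Y(j) = 2*j/3 (Y(j) = (j + j)/3 = (2*j)/3 = 2*j/3)
r(I) = -3/2 + 1/(2*(417 - I)) (r(I) = -3/2 + 1/(2*((7 - I) + 410)) = -3/2 + 1/(2*(417 - I)))
-r(Y(13))/622016 = -(1250 - 2*13)/(2*(-417 + (⅔)*13))/622016 = -(1250 - 3*26/3)/(2*(-417 + 26/3))*(1/622016) = -(1250 - 26)/(2*(-1225/3))*(1/622016) = -(-3)*1224/(2*1225)*(1/622016) = -1*(-1836/1225)*(1/622016) = (1836/1225)*(1/622016) = 459/190492400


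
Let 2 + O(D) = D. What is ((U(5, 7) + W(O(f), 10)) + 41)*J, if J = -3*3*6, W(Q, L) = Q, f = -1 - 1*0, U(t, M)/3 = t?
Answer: -2862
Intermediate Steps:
U(t, M) = 3*t
f = -1 (f = -1 + 0 = -1)
O(D) = -2 + D
J = -54 (J = -9*6 = -54)
((U(5, 7) + W(O(f), 10)) + 41)*J = ((3*5 + (-2 - 1)) + 41)*(-54) = ((15 - 3) + 41)*(-54) = (12 + 41)*(-54) = 53*(-54) = -2862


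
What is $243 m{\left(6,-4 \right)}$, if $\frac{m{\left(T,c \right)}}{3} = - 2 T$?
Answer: $-8748$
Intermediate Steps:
$m{\left(T,c \right)} = - 6 T$ ($m{\left(T,c \right)} = 3 \left(- 2 T\right) = - 6 T$)
$243 m{\left(6,-4 \right)} = 243 \left(\left(-6\right) 6\right) = 243 \left(-36\right) = -8748$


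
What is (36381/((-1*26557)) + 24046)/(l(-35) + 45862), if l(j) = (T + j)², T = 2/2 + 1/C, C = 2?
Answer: 2554212964/4991042909 ≈ 0.51176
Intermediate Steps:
T = 3/2 (T = 2/2 + 1/2 = 2*(½) + 1*(½) = 1 + ½ = 3/2 ≈ 1.5000)
l(j) = (3/2 + j)²
(36381/((-1*26557)) + 24046)/(l(-35) + 45862) = (36381/((-1*26557)) + 24046)/((3 + 2*(-35))²/4 + 45862) = (36381/(-26557) + 24046)/((3 - 70)²/4 + 45862) = (36381*(-1/26557) + 24046)/((¼)*(-67)² + 45862) = (-36381/26557 + 24046)/((¼)*4489 + 45862) = 638553241/(26557*(4489/4 + 45862)) = 638553241/(26557*(187937/4)) = (638553241/26557)*(4/187937) = 2554212964/4991042909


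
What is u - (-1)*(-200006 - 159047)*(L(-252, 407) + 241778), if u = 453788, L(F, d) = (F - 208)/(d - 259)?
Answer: -3211953219407/37 ≈ -8.6810e+10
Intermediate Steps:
L(F, d) = (-208 + F)/(-259 + d)
u - (-1)*(-200006 - 159047)*(L(-252, 407) + 241778) = 453788 - (-1)*(-200006 - 159047)*((-208 - 252)/(-259 + 407) + 241778) = 453788 - (-1)*(-359053*(-460/148 + 241778)) = 453788 - (-1)*(-359053*((1/148)*(-460) + 241778)) = 453788 - (-1)*(-359053*(-115/37 + 241778)) = 453788 - (-1)*(-359053*8945671/37) = 453788 - (-1)*(-3211970009563)/37 = 453788 - 1*3211970009563/37 = 453788 - 3211970009563/37 = -3211953219407/37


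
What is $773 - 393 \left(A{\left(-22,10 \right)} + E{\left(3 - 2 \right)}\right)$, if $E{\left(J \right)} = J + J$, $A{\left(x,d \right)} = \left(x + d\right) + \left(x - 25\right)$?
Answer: $23174$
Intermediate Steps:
$A{\left(x,d \right)} = -25 + d + 2 x$ ($A{\left(x,d \right)} = \left(d + x\right) + \left(-25 + x\right) = -25 + d + 2 x$)
$E{\left(J \right)} = 2 J$
$773 - 393 \left(A{\left(-22,10 \right)} + E{\left(3 - 2 \right)}\right) = 773 - 393 \left(\left(-25 + 10 + 2 \left(-22\right)\right) + 2 \left(3 - 2\right)\right) = 773 - 393 \left(\left(-25 + 10 - 44\right) + 2 \cdot 1\right) = 773 - 393 \left(-59 + 2\right) = 773 - -22401 = 773 + 22401 = 23174$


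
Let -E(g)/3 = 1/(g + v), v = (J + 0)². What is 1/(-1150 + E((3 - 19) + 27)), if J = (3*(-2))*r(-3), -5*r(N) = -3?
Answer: -599/688925 ≈ -0.00086947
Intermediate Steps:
r(N) = ⅗ (r(N) = -⅕*(-3) = ⅗)
J = -18/5 (J = (3*(-2))*(⅗) = -6*⅗ = -18/5 ≈ -3.6000)
v = 324/25 (v = (-18/5 + 0)² = (-18/5)² = 324/25 ≈ 12.960)
E(g) = -3/(324/25 + g) (E(g) = -3/(g + 324/25) = -3/(324/25 + g))
1/(-1150 + E((3 - 19) + 27)) = 1/(-1150 - 75/(324 + 25*((3 - 19) + 27))) = 1/(-1150 - 75/(324 + 25*(-16 + 27))) = 1/(-1150 - 75/(324 + 25*11)) = 1/(-1150 - 75/(324 + 275)) = 1/(-1150 - 75/599) = 1/(-688925/599) = -599/688925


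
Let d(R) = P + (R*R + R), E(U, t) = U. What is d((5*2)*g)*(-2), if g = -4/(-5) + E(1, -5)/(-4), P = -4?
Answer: -127/2 ≈ -63.500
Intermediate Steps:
g = 11/20 (g = -4/(-5) + 1/(-4) = -4*(-⅕) + 1*(-¼) = ⅘ - ¼ = 11/20 ≈ 0.55000)
d(R) = -4 + R + R² (d(R) = -4 + (R*R + R) = -4 + (R² + R) = -4 + (R + R²) = -4 + R + R²)
d((5*2)*g)*(-2) = (-4 + (5*2)*(11/20) + ((5*2)*(11/20))²)*(-2) = (-4 + 10*(11/20) + (10*(11/20))²)*(-2) = (-4 + 11/2 + (11/2)²)*(-2) = (-4 + 11/2 + 121/4)*(-2) = (127/4)*(-2) = -127/2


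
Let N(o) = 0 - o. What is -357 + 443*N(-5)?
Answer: 1858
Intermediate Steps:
N(o) = -o
-357 + 443*N(-5) = -357 + 443*(-1*(-5)) = -357 + 443*5 = -357 + 2215 = 1858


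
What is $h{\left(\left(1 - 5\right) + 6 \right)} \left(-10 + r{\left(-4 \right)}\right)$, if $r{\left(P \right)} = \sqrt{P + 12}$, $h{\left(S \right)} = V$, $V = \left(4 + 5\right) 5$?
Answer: $-450 + 90 \sqrt{2} \approx -322.72$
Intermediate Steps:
$V = 45$ ($V = 9 \cdot 5 = 45$)
$h{\left(S \right)} = 45$
$r{\left(P \right)} = \sqrt{12 + P}$
$h{\left(\left(1 - 5\right) + 6 \right)} \left(-10 + r{\left(-4 \right)}\right) = 45 \left(-10 + \sqrt{12 - 4}\right) = 45 \left(-10 + \sqrt{8}\right) = 45 \left(-10 + 2 \sqrt{2}\right) = -450 + 90 \sqrt{2}$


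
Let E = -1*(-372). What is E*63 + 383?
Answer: 23819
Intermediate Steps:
E = 372
E*63 + 383 = 372*63 + 383 = 23436 + 383 = 23819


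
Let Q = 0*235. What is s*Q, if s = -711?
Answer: 0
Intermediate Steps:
Q = 0
s*Q = -711*0 = 0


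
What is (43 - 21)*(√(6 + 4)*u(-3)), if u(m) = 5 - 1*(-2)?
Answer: 154*√10 ≈ 486.99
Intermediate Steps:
u(m) = 7 (u(m) = 5 + 2 = 7)
(43 - 21)*(√(6 + 4)*u(-3)) = (43 - 21)*(√(6 + 4)*7) = 22*(√10*7) = 22*(7*√10) = 154*√10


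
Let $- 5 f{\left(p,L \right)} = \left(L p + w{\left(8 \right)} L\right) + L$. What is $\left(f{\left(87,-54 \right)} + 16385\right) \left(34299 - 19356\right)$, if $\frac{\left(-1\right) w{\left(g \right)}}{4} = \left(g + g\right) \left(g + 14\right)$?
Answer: $31813647$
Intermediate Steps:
$w{\left(g \right)} = - 8 g \left(14 + g\right)$ ($w{\left(g \right)} = - 4 \left(g + g\right) \left(g + 14\right) = - 4 \cdot 2 g \left(14 + g\right) = - 8 g \left(14 + g\right)$)
$f{\left(p,L \right)} = \frac{1407 L}{5} - \frac{L p}{5}$ ($f{\left(p,L \right)} = - \frac{\left(L p + \left(-8\right) 8 \left(14 + 8\right) L\right) + L}{5} = - \frac{\left(L p + \left(-8\right) 8 \cdot 22 L\right) + L}{5} = - \frac{\left(L p - 1408 L\right) + L}{5} = - \frac{\left(- 1408 L + L p\right) + L}{5} = - \frac{- 1407 L + L p}{5} = \frac{1407 L}{5} - \frac{L p}{5}$)
$\left(f{\left(87,-54 \right)} + 16385\right) \left(34299 - 19356\right) = \left(\frac{1}{5} \left(-54\right) \left(1407 - 87\right) + 16385\right) \left(34299 - 19356\right) = \left(\frac{1}{5} \left(-54\right) \left(1407 - 87\right) + 16385\right) 14943 = \left(\frac{1}{5} \left(-54\right) 1320 + 16385\right) 14943 = \left(-14256 + 16385\right) 14943 = 2129 \cdot 14943 = 31813647$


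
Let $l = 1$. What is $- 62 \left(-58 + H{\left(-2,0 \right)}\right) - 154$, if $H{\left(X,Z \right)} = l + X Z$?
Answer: $3380$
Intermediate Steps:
$H{\left(X,Z \right)} = 1 + X Z$
$- 62 \left(-58 + H{\left(-2,0 \right)}\right) - 154 = - 62 \left(-58 + \left(1 - 0\right)\right) - 154 = - 62 \left(-58 + \left(1 + 0\right)\right) - 154 = - 62 \left(-58 + 1\right) - 154 = \left(-62\right) \left(-57\right) - 154 = 3534 - 154 = 3380$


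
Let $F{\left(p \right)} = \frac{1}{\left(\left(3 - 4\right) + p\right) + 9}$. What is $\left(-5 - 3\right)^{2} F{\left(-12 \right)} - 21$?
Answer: $-37$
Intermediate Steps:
$F{\left(p \right)} = \frac{1}{8 + p}$ ($F{\left(p \right)} = \frac{1}{\left(-1 + p\right) + 9} = \frac{1}{8 + p}$)
$\left(-5 - 3\right)^{2} F{\left(-12 \right)} - 21 = \frac{\left(-5 - 3\right)^{2}}{8 - 12} - 21 = \frac{\left(-8\right)^{2}}{-4} - 21 = 64 \left(- \frac{1}{4}\right) - 21 = -16 - 21 = -37$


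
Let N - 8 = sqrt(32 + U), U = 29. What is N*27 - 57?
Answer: 159 + 27*sqrt(61) ≈ 369.88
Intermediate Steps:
N = 8 + sqrt(61) (N = 8 + sqrt(32 + 29) = 8 + sqrt(61) ≈ 15.810)
N*27 - 57 = (8 + sqrt(61))*27 - 57 = (216 + 27*sqrt(61)) - 57 = 159 + 27*sqrt(61)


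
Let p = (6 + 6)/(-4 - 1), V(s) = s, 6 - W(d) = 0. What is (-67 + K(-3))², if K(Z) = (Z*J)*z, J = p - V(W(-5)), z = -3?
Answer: 508369/25 ≈ 20335.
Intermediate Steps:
W(d) = 6 (W(d) = 6 - 1*0 = 6 + 0 = 6)
p = -12/5 (p = 12/(-5) = 12*(-⅕) = -12/5 ≈ -2.4000)
J = -42/5 (J = -12/5 - 1*6 = -12/5 - 6 = -42/5 ≈ -8.4000)
K(Z) = 126*Z/5 (K(Z) = (Z*(-42/5))*(-3) = -42*Z/5*(-3) = 126*Z/5)
(-67 + K(-3))² = (-67 + (126/5)*(-3))² = (-67 - 378/5)² = (-713/5)² = 508369/25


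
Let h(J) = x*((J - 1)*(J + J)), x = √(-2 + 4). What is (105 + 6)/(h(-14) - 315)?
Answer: 111/805 + 148*√2/805 ≈ 0.39789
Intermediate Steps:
x = √2 ≈ 1.4142
h(J) = 2*J*√2*(-1 + J) (h(J) = √2*((J - 1)*(J + J)) = √2*((-1 + J)*(2*J)) = √2*(2*J*(-1 + J)) = 2*J*√2*(-1 + J))
(105 + 6)/(h(-14) - 315) = (105 + 6)/(2*(-14)*√2*(-1 - 14) - 315) = 111/(2*(-14)*√2*(-15) - 315) = 111/(420*√2 - 315) = 111/(-315 + 420*√2)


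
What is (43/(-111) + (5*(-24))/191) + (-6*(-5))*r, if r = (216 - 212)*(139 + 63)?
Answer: 513890707/21201 ≈ 24239.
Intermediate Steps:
r = 808 (r = 4*202 = 808)
(43/(-111) + (5*(-24))/191) + (-6*(-5))*r = (43/(-111) + (5*(-24))/191) - 6*(-5)*808 = (43*(-1/111) - 120*1/191) + 30*808 = (-43/111 - 120/191) + 24240 = -21533/21201 + 24240 = 513890707/21201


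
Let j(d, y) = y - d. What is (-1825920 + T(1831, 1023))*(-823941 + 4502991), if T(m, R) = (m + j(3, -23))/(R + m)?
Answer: -9586084622409375/1427 ≈ -6.7176e+12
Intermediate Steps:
T(m, R) = (-26 + m)/(R + m) (T(m, R) = (m + (-23 - 1*3))/(R + m) = (m + (-23 - 3))/(R + m) = (m - 26)/(R + m) = (-26 + m)/(R + m))
(-1825920 + T(1831, 1023))*(-823941 + 4502991) = (-1825920 + (-26 + 1831)/(1023 + 1831))*(-823941 + 4502991) = (-1825920 + 1805/2854)*3679050 = -5211173875/2854*3679050 = -9586084622409375/1427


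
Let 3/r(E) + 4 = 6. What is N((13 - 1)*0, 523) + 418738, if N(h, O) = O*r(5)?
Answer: 839045/2 ≈ 4.1952e+5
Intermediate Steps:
r(E) = 3/2 (r(E) = 3/(-4 + 6) = 3/2)
N(h, O) = 3*O/2 (N(h, O) = O*(3/2) = 3*O/2)
N((13 - 1)*0, 523) + 418738 = (3/2)*523 + 418738 = 1569/2 + 418738 = 839045/2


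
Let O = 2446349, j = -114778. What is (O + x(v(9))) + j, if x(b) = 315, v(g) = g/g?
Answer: 2331886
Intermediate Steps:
v(g) = 1
(O + x(v(9))) + j = (2446349 + 315) - 114778 = 2446664 - 114778 = 2331886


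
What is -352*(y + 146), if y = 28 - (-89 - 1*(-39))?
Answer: -78848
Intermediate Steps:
y = 78 (y = 28 - (-89 + 39) = 28 - 1*(-50) = 28 + 50 = 78)
-352*(y + 146) = -352*(78 + 146) = -352*224 = -78848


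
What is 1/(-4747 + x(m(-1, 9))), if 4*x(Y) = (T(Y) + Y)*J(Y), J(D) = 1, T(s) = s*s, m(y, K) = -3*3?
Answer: -1/4729 ≈ -0.00021146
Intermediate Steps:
m(y, K) = -9
T(s) = s²
x(Y) = Y/4 + Y²/4 (x(Y) = ((Y² + Y)*1)/4 = ((Y + Y²)*1)/4 = (Y + Y²)/4 = Y/4 + Y²/4)
1/(-4747 + x(m(-1, 9))) = 1/(-4747 + (¼)*(-9)*(1 - 9)) = 1/(-4747 + (¼)*(-9)*(-8)) = 1/(-4747 + 18) = 1/(-4729) = -1/4729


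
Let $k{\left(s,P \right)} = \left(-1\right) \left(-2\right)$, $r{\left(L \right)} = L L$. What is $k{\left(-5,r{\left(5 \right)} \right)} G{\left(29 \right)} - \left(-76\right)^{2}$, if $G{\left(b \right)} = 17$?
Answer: $-5742$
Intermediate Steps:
$r{\left(L \right)} = L^{2}$
$k{\left(s,P \right)} = 2$
$k{\left(-5,r{\left(5 \right)} \right)} G{\left(29 \right)} - \left(-76\right)^{2} = 2 \cdot 17 - \left(-76\right)^{2} = 34 - 5776 = -5742$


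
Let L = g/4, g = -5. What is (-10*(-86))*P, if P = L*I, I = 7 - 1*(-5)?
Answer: -12900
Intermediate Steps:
I = 12 (I = 7 + 5 = 12)
L = -5/4 ≈ -1.2500
P = -15 (P = -5/4*12 = -15)
(-10*(-86))*P = -10*(-86)*(-15) = 860*(-15) = -12900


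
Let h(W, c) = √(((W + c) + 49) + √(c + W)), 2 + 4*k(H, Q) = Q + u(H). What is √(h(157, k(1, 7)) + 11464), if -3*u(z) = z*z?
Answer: √(412704 + 6*√6*√(1243 + √5694))/6 ≈ 107.14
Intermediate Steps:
u(z) = -z²/3 (u(z) = -z*z/3 = -z²/3)
k(H, Q) = -½ - H²/12 + Q/4 (k(H, Q) = -½ + (Q - H²/3)/4 = -½ + (-H²/12 + Q/4) = -½ - H²/12 + Q/4)
h(W, c) = √(49 + W + c + √(W + c)) (h(W, c) = √((49 + W + c) + √(W + c)) = √(49 + W + c + √(W + c)))
√(h(157, k(1, 7)) + 11464) = √(√(49 + 157 + (-½ - 1/12*1² + (¼)*7) + √(157 + (-½ - 1/12*1² + (¼)*7))) + 11464) = √(√(49 + 157 + (-½ - 1/12*1 + 7/4) + √(157 + (-½ - 1/12*1 + 7/4))) + 11464) = √(√(49 + 157 + (-½ - 1/12 + 7/4) + √(157 + (-½ - 1/12 + 7/4))) + 11464) = √(√(49 + 157 + 7/6 + √(157 + 7/6)) + 11464) = √(√(49 + 157 + 7/6 + √(949/6)) + 11464) = √(√(49 + 157 + 7/6 + √5694/6) + 11464) = √(√(1243/6 + √5694/6) + 11464) = √(11464 + √(1243/6 + √5694/6))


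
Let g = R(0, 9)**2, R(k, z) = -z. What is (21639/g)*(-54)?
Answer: -14426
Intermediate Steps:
g = 81 (g = (-1*9)**2 = (-9)**2 = 81)
(21639/g)*(-54) = (21639/81)*(-54) = (21639*(1/81))*(-54) = (7213/27)*(-54) = -14426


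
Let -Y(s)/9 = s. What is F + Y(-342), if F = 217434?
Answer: 220512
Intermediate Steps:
Y(s) = -9*s
F + Y(-342) = 217434 - 9*(-342) = 217434 + 3078 = 220512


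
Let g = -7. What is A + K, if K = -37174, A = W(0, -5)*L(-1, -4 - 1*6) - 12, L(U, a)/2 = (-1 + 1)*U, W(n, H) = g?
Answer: -37186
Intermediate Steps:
W(n, H) = -7
L(U, a) = 0 (L(U, a) = 2*((-1 + 1)*U) = 2*(0*U) = 2*0 = 0)
A = -12 (A = -7*0 - 12 = 0 - 12 = -12)
A + K = -12 - 37174 = -37186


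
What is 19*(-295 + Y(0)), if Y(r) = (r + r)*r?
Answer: -5605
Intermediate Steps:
Y(r) = 2*r**2 (Y(r) = (2*r)*r = 2*r**2)
19*(-295 + Y(0)) = 19*(-295 + 2*0**2) = 19*(-295 + 2*0) = 19*(-295 + 0) = 19*(-295) = -5605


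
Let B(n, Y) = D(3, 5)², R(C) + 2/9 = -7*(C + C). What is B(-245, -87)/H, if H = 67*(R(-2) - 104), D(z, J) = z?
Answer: -81/45962 ≈ -0.0017623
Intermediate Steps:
R(C) = -2/9 - 14*C (R(C) = -2/9 - 7*(C + C) = -2/9 - 14*C)
B(n, Y) = 9 (B(n, Y) = 3² = 9)
H = -45962/9 (H = 67*((-2/9 - 14*(-2)) - 104) = 67*((-2/9 + 28) - 104) = 67*(250/9 - 104) = 67*(-686/9) = -45962/9 ≈ -5106.9)
B(-245, -87)/H = 9/(-45962/9) = 9*(-9/45962) = -81/45962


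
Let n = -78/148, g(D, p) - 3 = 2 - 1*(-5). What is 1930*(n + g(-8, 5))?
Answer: 676465/37 ≈ 18283.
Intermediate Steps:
g(D, p) = 10 (g(D, p) = 3 + (2 - 1*(-5)) = 3 + (2 + 5) = 3 + 7 = 10)
n = -39/74 (n = -78*1/148 = -39/74 ≈ -0.52703)
1930*(n + g(-8, 5)) = 1930*(-39/74 + 10) = 1930*(701/74) = 676465/37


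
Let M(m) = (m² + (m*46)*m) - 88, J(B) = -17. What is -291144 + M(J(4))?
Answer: -277649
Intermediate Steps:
M(m) = -88 + 47*m² (M(m) = (m² + (46*m)*m) - 88 = (m² + 46*m²) - 88 = 47*m² - 88 = -88 + 47*m²)
-291144 + M(J(4)) = -291144 + (-88 + 47*(-17)²) = -291144 + (-88 + 47*289) = -291144 + (-88 + 13583) = -291144 + 13495 = -277649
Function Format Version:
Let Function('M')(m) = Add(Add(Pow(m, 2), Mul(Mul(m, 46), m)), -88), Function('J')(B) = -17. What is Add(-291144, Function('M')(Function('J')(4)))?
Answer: -277649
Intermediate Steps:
Function('M')(m) = Add(-88, Mul(47, Pow(m, 2))) (Function('M')(m) = Add(Add(Pow(m, 2), Mul(Mul(46, m), m)), -88) = Add(Add(Pow(m, 2), Mul(46, Pow(m, 2))), -88) = Add(Mul(47, Pow(m, 2)), -88) = Add(-88, Mul(47, Pow(m, 2))))
Add(-291144, Function('M')(Function('J')(4))) = Add(-291144, Add(-88, Mul(47, Pow(-17, 2)))) = Add(-291144, Add(-88, Mul(47, 289))) = Add(-291144, Add(-88, 13583)) = Add(-291144, 13495) = -277649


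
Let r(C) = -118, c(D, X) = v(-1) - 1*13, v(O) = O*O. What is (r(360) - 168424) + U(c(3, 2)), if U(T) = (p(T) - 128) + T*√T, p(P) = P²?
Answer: -168526 - 24*I*√3 ≈ -1.6853e+5 - 41.569*I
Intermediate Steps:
v(O) = O²
c(D, X) = -12 (c(D, X) = (-1)² - 1*13 = 1 - 13 = -12)
U(T) = -128 + T² + T^(3/2) (U(T) = (T² - 128) + T*√T = (-128 + T²) + T^(3/2) = -128 + T² + T^(3/2))
(r(360) - 168424) + U(c(3, 2)) = (-118 - 168424) + (-128 + (-12)² + (-12)^(3/2)) = -168542 + (-128 + 144 - 24*I*√3) = -168542 + (16 - 24*I*√3) = -168526 - 24*I*√3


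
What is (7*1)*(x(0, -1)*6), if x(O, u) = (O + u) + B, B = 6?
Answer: 210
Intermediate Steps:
x(O, u) = 6 + O + u (x(O, u) = (O + u) + 6 = 6 + O + u)
(7*1)*(x(0, -1)*6) = (7*1)*((6 + 0 - 1)*6) = 7*(5*6) = 7*30 = 210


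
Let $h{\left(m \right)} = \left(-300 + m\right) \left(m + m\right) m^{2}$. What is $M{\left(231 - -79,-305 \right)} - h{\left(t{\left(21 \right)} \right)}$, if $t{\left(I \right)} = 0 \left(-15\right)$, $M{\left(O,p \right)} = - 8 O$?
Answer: $-2480$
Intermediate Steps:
$t{\left(I \right)} = 0$
$h{\left(m \right)} = 2 m^{3} \left(-300 + m\right)$ ($h{\left(m \right)} = \left(-300 + m\right) 2 m m^{2} = 2 m \left(-300 + m\right) m^{2} = 2 m^{3} \left(-300 + m\right)$)
$M{\left(231 - -79,-305 \right)} - h{\left(t{\left(21 \right)} \right)} = - 8 \left(231 - -79\right) - 2 \cdot 0^{3} \left(-300 + 0\right) = - 8 \left(231 + 79\right) - 2 \cdot 0 \left(-300\right) = \left(-8\right) 310 - 0 = -2480 + 0 = -2480$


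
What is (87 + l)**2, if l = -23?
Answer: 4096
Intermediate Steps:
(87 + l)**2 = (87 - 23)**2 = 64**2 = 4096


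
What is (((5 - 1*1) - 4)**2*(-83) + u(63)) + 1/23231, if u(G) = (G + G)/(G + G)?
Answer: 23232/23231 ≈ 1.0000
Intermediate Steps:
u(G) = 1 (u(G) = (2*G)/((2*G)) = (2*G)*(1/(2*G)) = 1)
(((5 - 1*1) - 4)**2*(-83) + u(63)) + 1/23231 = (((5 - 1*1) - 4)**2*(-83) + 1) + 1/23231 = (((5 - 1) - 4)**2*(-83) + 1) + 1/23231 = ((4 - 4)**2*(-83) + 1) + 1/23231 = (0**2*(-83) + 1) + 1/23231 = (0*(-83) + 1) + 1/23231 = (0 + 1) + 1/23231 = 1 + 1/23231 = 23232/23231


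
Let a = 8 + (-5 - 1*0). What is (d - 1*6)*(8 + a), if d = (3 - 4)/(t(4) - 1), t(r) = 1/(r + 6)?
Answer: -484/9 ≈ -53.778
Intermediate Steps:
t(r) = 1/(6 + r)
d = 10/9 (d = (3 - 4)/(1/(6 + 4) - 1) = -1/(1/10 - 1) = -1/(⅒ - 1) = -1/(-9/10) = -1*(-10/9) = 10/9 ≈ 1.1111)
a = 3 (a = 8 + (-5 + 0) = 8 - 5 = 3)
(d - 1*6)*(8 + a) = (10/9 - 1*6)*(8 + 3) = (10/9 - 6)*11 = -44/9*11 = -484/9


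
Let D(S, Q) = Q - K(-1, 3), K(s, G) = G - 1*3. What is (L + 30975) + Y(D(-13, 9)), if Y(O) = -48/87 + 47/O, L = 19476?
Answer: 13168930/261 ≈ 50456.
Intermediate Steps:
K(s, G) = -3 + G (K(s, G) = G - 3 = -3 + G)
D(S, Q) = Q (D(S, Q) = Q - (-3 + 3) = Q - 1*0 = Q + 0 = Q)
Y(O) = -16/29 + 47/O (Y(O) = -48*1/87 + 47/O = -16/29 + 47/O)
(L + 30975) + Y(D(-13, 9)) = (19476 + 30975) + (-16/29 + 47/9) = 50451 + (-16/29 + 47*(1/9)) = 50451 + (-16/29 + 47/9) = 50451 + 1219/261 = 13168930/261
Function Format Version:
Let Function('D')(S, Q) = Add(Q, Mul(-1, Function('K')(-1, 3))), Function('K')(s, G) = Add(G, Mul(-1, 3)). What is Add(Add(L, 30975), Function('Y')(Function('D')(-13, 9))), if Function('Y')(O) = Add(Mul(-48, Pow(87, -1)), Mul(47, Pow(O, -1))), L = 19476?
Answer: Rational(13168930, 261) ≈ 50456.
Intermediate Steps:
Function('K')(s, G) = Add(-3, G) (Function('K')(s, G) = Add(G, -3) = Add(-3, G))
Function('D')(S, Q) = Q (Function('D')(S, Q) = Add(Q, Mul(-1, Add(-3, 3))) = Add(Q, Mul(-1, 0)) = Add(Q, 0) = Q)
Function('Y')(O) = Add(Rational(-16, 29), Mul(47, Pow(O, -1))) (Function('Y')(O) = Add(Mul(-48, Rational(1, 87)), Mul(47, Pow(O, -1))) = Add(Rational(-16, 29), Mul(47, Pow(O, -1))))
Add(Add(L, 30975), Function('Y')(Function('D')(-13, 9))) = Add(Add(19476, 30975), Add(Rational(-16, 29), Mul(47, Pow(9, -1)))) = Add(50451, Add(Rational(-16, 29), Mul(47, Rational(1, 9)))) = Add(50451, Add(Rational(-16, 29), Rational(47, 9))) = Add(50451, Rational(1219, 261)) = Rational(13168930, 261)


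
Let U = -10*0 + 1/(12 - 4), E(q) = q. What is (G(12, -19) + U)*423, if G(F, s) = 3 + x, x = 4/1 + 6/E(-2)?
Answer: 13959/8 ≈ 1744.9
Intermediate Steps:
x = 1 (x = 4/1 + 6/(-2) = 4*1 + 6*(-1/2) = 4 - 3 = 1)
G(F, s) = 4 (G(F, s) = 3 + 1 = 4)
U = 1/8 (U = 0 + 1/8 = 1/8 ≈ 0.12500)
(G(12, -19) + U)*423 = (4 + 1/8)*423 = (33/8)*423 = 13959/8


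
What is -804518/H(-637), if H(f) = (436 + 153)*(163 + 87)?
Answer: -402259/73625 ≈ -5.4636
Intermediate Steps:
H(f) = 147250 (H(f) = 589*250 = 147250)
-804518/H(-637) = -804518/147250 = -804518*1/147250 = -402259/73625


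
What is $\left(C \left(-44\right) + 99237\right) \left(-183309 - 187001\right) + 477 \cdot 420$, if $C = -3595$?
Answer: $-95323888930$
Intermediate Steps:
$\left(C \left(-44\right) + 99237\right) \left(-183309 - 187001\right) + 477 \cdot 420 = \left(\left(-3595\right) \left(-44\right) + 99237\right) \left(-183309 - 187001\right) + 477 \cdot 420 = \left(158180 + 99237\right) \left(-370310\right) + 200340 = 257417 \left(-370310\right) + 200340 = -95324089270 + 200340 = -95323888930$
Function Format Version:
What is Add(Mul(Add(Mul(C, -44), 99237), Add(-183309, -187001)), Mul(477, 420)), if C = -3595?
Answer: -95323888930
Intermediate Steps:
Add(Mul(Add(Mul(C, -44), 99237), Add(-183309, -187001)), Mul(477, 420)) = Add(Mul(Add(Mul(-3595, -44), 99237), Add(-183309, -187001)), Mul(477, 420)) = Add(Mul(Add(158180, 99237), -370310), 200340) = Add(Mul(257417, -370310), 200340) = Add(-95324089270, 200340) = -95323888930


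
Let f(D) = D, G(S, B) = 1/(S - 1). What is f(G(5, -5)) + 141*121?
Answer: 68245/4 ≈ 17061.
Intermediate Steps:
G(S, B) = 1/(-1 + S)
f(G(5, -5)) + 141*121 = 1/(-1 + 5) + 141*121 = 1/4 + 17061 = 68245/4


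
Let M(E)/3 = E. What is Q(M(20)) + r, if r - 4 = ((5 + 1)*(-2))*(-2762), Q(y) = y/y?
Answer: 33149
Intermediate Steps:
M(E) = 3*E
Q(y) = 1
r = 33148 (r = 4 + ((5 + 1)*(-2))*(-2762) = 4 + (6*(-2))*(-2762) = 4 - 12*(-2762) = 4 + 33144 = 33148)
Q(M(20)) + r = 1 + 33148 = 33149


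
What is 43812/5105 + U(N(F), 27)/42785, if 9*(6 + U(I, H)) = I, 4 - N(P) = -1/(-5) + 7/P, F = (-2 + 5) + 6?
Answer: 151831867846/17691811425 ≈ 8.5820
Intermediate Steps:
F = 9 (F = 3 + 6 = 9)
N(P) = 19/5 - 7/P (N(P) = 4 - (-1/(-5) + 7/P) = 4 - (-1*(-⅕) + 7/P) = 4 - (⅕ + 7/P) = 4 + (-⅕ - 7/P) = 19/5 - 7/P)
U(I, H) = -6 + I/9
43812/5105 + U(N(F), 27)/42785 = 43812/5105 + (-6 + (19/5 - 7/9)/9)/42785 = 43812*(1/5105) + (-6 + (19/5 - 7*⅑)/9)*(1/42785) = 43812/5105 + (-6 + (19/5 - 7/9)/9)*(1/42785) = 43812/5105 + (-6 + (⅑)*(136/45))*(1/42785) = 43812/5105 + (-6 + 136/405)*(1/42785) = 43812/5105 - 2294/405*1/42785 = 43812/5105 - 2294/17327925 = 151831867846/17691811425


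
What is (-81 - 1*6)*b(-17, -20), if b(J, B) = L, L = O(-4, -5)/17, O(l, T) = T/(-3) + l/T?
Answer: -1073/85 ≈ -12.624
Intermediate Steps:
O(l, T) = -T/3 + l/T (O(l, T) = T*(-⅓) + l/T = -T/3 + l/T)
L = 37/255 (L = (-⅓*(-5) - 4/(-5))/17 = (5/3 - 4*(-⅕))*(1/17) = (5/3 + ⅘)*(1/17) = (37/15)*(1/17) = 37/255 ≈ 0.14510)
b(J, B) = 37/255
(-81 - 1*6)*b(-17, -20) = (-81 - 1*6)*(37/255) = (-81 - 6)*(37/255) = -87*37/255 = -1073/85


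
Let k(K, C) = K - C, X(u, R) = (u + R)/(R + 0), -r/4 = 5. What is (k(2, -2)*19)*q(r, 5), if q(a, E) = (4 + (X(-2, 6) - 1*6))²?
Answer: 1216/9 ≈ 135.11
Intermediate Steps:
r = -20 (r = -4*5 = -20)
X(u, R) = (R + u)/R
q(a, E) = 16/9 (q(a, E) = (4 + ((6 - 2)/6 - 1*6))² = (4 + ((⅙)*4 - 6))² = (4 + (⅔ - 6))² = (4 - 16/3)² = (-4/3)² = 16/9)
(k(2, -2)*19)*q(r, 5) = ((2 - 1*(-2))*19)*(16/9) = ((2 + 2)*19)*(16/9) = (4*19)*(16/9) = 76*(16/9) = 1216/9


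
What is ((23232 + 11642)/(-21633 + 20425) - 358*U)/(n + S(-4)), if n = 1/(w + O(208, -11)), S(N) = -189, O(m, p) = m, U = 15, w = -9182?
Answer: 14631734579/512218274 ≈ 28.565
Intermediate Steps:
n = -1/8974 (n = 1/(-9182 + 208) = 1/(-8974) = -1/8974 ≈ -0.00011143)
((23232 + 11642)/(-21633 + 20425) - 358*U)/(n + S(-4)) = ((23232 + 11642)/(-21633 + 20425) - 358*15)/(-1/8974 - 189) = (34874/(-1208) - 5370)/(-1696087/8974) = (34874*(-1/1208) - 5370)*(-8974/1696087) = (-17437/604 - 5370)*(-8974/1696087) = -3260917/604*(-8974/1696087) = 14631734579/512218274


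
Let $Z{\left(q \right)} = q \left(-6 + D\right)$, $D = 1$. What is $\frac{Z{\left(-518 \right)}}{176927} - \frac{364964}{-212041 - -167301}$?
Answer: $\frac{16171965557}{1978928495} \approx 8.1721$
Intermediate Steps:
$Z{\left(q \right)} = - 5 q$ ($Z{\left(q \right)} = q \left(-6 + 1\right) = q \left(-5\right) = - 5 q$)
$\frac{Z{\left(-518 \right)}}{176927} - \frac{364964}{-212041 - -167301} = \frac{\left(-5\right) \left(-518\right)}{176927} - \frac{364964}{-212041 - -167301} = 2590 \cdot \frac{1}{176927} - \frac{364964}{-212041 + 167301} = \frac{2590}{176927} - \frac{364964}{-44740} = \frac{2590}{176927} - - \frac{91241}{11185} = \frac{2590}{176927} + \frac{91241}{11185} = \frac{16171965557}{1978928495}$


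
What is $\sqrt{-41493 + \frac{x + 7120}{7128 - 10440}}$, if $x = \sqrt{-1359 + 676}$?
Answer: $\frac{\sqrt{-3160934528 - 23 i \sqrt{683}}}{276} \approx 1.9368 \cdot 10^{-5} - 203.7 i$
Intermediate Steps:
$x = i \sqrt{683}$ ($x = \sqrt{-683} = i \sqrt{683} \approx 26.134 i$)
$\sqrt{-41493 + \frac{x + 7120}{7128 - 10440}} = \sqrt{-41493 + \frac{i \sqrt{683} + 7120}{7128 - 10440}} = \sqrt{-41493 + \frac{7120 + i \sqrt{683}}{-3312}} = \sqrt{-41493 + \left(7120 + i \sqrt{683}\right) \left(- \frac{1}{3312}\right)} = \sqrt{-41493 - \left(\frac{445}{207} + \frac{i \sqrt{683}}{3312}\right)} = \sqrt{- \frac{8589496}{207} - \frac{i \sqrt{683}}{3312}}$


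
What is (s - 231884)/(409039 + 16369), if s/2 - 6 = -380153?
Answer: -496089/212704 ≈ -2.3323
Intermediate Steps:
s = -760294 (s = 12 + 2*(-380153) = 12 - 760306 = -760294)
(s - 231884)/(409039 + 16369) = (-760294 - 231884)/(409039 + 16369) = -992178/425408 = -992178*1/425408 = -496089/212704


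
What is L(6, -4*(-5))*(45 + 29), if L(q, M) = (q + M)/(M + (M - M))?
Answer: 481/5 ≈ 96.200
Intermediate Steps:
L(q, M) = (M + q)/M (L(q, M) = (M + q)/(M + 0) = (M + q)/M)
L(6, -4*(-5))*(45 + 29) = ((-4*(-5) + 6)/((-4*(-5))))*(45 + 29) = ((20 + 6)/20)*74 = ((1/20)*26)*74 = (13/10)*74 = 481/5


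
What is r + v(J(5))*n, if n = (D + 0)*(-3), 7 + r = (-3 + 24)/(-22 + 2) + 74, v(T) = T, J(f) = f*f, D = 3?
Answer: -3181/20 ≈ -159.05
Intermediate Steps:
J(f) = f²
r = 1319/20 (r = -7 + ((-3 + 24)/(-22 + 2) + 74) = -7 + (21/(-20) + 74) = -7 + (21*(-1/20) + 74) = -7 + (-21/20 + 74) = -7 + 1459/20 = 1319/20 ≈ 65.950)
n = -9 (n = (3 + 0)*(-3) = 3*(-3) = -9)
r + v(J(5))*n = 1319/20 + 5²*(-9) = 1319/20 + 25*(-9) = 1319/20 - 225 = -3181/20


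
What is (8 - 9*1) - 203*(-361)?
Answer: 73282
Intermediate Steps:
(8 - 9*1) - 203*(-361) = (8 - 9) + 73283 = -1 + 73283 = 73282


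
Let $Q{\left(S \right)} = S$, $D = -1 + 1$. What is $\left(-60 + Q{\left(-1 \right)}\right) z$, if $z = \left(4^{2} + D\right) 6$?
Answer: $-5856$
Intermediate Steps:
$D = 0$
$z = 96$ ($z = \left(4^{2} + 0\right) 6 = \left(16 + 0\right) 6 = 16 \cdot 6 = 96$)
$\left(-60 + Q{\left(-1 \right)}\right) z = \left(-60 - 1\right) 96 = \left(-61\right) 96 = -5856$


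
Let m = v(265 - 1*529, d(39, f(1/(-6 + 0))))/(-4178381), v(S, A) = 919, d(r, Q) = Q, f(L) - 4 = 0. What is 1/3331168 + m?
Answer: -3057165011/13918889079008 ≈ -0.00021964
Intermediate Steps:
f(L) = 4 (f(L) = 4 + 0 = 4)
m = -919/4178381 (m = 919/(-4178381) = 919*(-1/4178381) = -919/4178381 ≈ -0.00021994)
1/3331168 + m = 1/3331168 - 919/4178381 = -3057165011/13918889079008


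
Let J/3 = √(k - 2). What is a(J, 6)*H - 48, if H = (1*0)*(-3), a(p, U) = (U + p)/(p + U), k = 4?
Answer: -48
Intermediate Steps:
J = 3*√2 (J = 3*√(4 - 2) = 3*√2 ≈ 4.2426)
a(p, U) = 1 (a(p, U) = (U + p)/(U + p) = 1)
H = 0 (H = 0*(-3) = 0)
a(J, 6)*H - 48 = 1*0 - 48 = 0 - 48 = -48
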